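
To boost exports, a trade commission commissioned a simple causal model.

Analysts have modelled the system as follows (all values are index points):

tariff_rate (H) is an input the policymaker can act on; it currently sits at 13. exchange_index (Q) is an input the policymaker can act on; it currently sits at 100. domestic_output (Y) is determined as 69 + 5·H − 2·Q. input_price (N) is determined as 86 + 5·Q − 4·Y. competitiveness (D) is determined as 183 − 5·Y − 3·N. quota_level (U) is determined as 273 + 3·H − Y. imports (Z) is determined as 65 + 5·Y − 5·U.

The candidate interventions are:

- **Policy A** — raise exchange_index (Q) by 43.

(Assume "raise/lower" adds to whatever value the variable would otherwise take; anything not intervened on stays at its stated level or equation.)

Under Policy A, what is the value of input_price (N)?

1409

Policy A (Q + 43):
  H = 13
  Q = 100 + 43 = 143
  Y = 69 + 5·13 − 2·143 = -152
  N = 86 + 5·143 − 4·(-152) = 1409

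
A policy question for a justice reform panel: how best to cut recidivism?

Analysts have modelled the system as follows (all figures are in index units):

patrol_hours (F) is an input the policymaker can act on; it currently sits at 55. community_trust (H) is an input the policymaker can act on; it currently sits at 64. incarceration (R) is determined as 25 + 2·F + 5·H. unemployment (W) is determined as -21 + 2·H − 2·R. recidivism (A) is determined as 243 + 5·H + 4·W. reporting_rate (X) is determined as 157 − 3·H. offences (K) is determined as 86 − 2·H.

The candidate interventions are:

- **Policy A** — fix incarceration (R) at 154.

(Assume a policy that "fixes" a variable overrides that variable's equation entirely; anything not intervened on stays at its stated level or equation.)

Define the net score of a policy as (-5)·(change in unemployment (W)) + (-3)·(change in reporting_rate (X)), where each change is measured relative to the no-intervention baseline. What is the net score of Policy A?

-3010

Baseline:
  F = 55
  H = 64
  R = 25 + 2·55 + 5·64 = 455
  W = -21 + 2·64 − 2·455 = -803
  X = 157 − 3·64 = -35
Policy A (R := 154):
  F = 55
  H = 64
  R = 154
  W = -21 + 2·64 − 2·154 = -201
  X = 157 − 3·64 = -35
ΔW = -201 − (-803) = 602; ΔX = -35 − (-35) = 0
Score = (-5)·602 + (-3)·0 = -3010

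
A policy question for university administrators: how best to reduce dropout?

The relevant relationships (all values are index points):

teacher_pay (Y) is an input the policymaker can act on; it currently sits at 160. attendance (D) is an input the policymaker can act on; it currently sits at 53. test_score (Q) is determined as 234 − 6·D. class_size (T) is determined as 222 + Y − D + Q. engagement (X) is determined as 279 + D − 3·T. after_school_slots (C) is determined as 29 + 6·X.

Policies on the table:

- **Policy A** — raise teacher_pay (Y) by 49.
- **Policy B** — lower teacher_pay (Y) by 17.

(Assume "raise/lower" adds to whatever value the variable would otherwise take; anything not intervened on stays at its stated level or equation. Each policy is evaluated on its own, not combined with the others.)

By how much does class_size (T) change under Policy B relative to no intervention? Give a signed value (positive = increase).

Baseline:
  Y = 160
  D = 53
  Q = 234 − 6·53 = -84
  T = 222 + 160 − 53 + (-84) = 245
Policy B (Y − 17):
  Y = 160 − 17 = 143
  D = 53
  Q = 234 − 6·53 = -84
  T = 222 + 143 − 53 + (-84) = 228
Change in T: 228 − 245 = -17

-17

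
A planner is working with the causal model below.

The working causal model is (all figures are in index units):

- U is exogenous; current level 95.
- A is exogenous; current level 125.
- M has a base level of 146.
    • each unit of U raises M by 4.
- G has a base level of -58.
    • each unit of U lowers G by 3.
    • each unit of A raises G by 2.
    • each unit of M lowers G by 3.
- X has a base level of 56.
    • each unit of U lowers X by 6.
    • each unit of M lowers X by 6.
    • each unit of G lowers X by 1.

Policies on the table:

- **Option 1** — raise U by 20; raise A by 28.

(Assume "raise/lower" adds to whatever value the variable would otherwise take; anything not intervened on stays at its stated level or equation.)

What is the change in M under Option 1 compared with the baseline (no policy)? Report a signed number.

80

Baseline:
  U = 95
  M = 146 + 4·95 = 526
Option 1 (U + 20, A + 28):
  U = 95 + 20 = 115
  M = 146 + 4·115 = 606
Change in M: 606 − 526 = 80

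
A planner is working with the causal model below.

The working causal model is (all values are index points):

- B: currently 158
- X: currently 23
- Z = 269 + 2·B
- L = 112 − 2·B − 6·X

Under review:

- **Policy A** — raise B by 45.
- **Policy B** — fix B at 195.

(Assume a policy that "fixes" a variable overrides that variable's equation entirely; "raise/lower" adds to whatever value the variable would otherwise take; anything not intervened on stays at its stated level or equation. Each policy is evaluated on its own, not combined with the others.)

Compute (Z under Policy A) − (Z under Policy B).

Policy A (B + 45):
  B = 158 + 45 = 203
  Z = 269 + 2·203 = 675
Policy B (B := 195):
  B = 195
  Z = 269 + 2·195 = 659
Z: 675 − 659 = 16

16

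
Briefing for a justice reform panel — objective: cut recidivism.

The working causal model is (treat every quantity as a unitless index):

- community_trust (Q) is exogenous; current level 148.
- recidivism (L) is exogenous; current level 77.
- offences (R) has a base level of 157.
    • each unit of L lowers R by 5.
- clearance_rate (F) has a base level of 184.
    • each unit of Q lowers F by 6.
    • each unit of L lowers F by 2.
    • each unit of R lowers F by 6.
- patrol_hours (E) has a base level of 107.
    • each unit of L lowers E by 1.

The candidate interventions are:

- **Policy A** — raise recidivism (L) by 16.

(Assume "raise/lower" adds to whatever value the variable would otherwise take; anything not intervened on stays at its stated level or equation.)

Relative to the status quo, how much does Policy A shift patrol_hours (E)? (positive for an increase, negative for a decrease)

-16

Baseline:
  L = 77
  E = 107 − 77 = 30
Policy A (L + 16):
  L = 77 + 16 = 93
  E = 107 − 93 = 14
Change in E: 14 − 30 = -16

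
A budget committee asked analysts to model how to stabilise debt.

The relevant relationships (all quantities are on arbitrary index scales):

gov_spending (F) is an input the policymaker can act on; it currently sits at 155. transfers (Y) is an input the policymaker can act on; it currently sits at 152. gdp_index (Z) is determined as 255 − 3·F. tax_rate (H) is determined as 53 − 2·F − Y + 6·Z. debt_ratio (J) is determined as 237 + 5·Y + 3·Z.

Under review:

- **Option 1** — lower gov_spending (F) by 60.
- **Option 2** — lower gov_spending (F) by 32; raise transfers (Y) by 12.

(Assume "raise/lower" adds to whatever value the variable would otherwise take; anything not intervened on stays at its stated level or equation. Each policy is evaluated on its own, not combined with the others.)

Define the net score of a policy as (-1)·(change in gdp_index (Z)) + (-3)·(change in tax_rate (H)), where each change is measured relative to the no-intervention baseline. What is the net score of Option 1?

-3780

Baseline:
  F = 155
  Y = 152
  Z = 255 − 3·155 = -210
  H = 53 − 2·155 − 152 + 6·(-210) = -1669
Option 1 (F − 60):
  F = 155 − 60 = 95
  Y = 152
  Z = 255 − 3·95 = -30
  H = 53 − 2·95 − 152 + 6·(-30) = -469
ΔZ = -30 − (-210) = 180; ΔH = -469 − (-1669) = 1200
Score = (-1)·180 + (-3)·1200 = -3780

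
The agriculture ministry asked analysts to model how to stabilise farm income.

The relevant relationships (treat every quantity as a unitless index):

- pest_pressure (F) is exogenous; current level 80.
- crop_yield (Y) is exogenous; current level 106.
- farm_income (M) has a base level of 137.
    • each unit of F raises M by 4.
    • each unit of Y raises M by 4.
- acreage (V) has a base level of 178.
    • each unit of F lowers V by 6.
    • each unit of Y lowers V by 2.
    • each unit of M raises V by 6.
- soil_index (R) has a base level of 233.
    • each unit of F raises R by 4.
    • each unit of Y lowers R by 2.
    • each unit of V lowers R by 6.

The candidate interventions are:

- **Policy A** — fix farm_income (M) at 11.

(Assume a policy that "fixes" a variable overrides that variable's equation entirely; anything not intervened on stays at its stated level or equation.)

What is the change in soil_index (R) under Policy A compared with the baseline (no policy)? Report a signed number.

Baseline:
  F = 80
  Y = 106
  M = 137 + 4·80 + 4·106 = 881
  V = 178 − 6·80 − 2·106 + 6·881 = 4772
  R = 233 + 4·80 − 2·106 − 6·4772 = -28291
Policy A (M := 11):
  F = 80
  Y = 106
  M = 11
  V = 178 − 6·80 − 2·106 + 6·11 = -448
  R = 233 + 4·80 − 2·106 − 6·(-448) = 3029
Change in R: 3029 − (-28291) = 31320

31320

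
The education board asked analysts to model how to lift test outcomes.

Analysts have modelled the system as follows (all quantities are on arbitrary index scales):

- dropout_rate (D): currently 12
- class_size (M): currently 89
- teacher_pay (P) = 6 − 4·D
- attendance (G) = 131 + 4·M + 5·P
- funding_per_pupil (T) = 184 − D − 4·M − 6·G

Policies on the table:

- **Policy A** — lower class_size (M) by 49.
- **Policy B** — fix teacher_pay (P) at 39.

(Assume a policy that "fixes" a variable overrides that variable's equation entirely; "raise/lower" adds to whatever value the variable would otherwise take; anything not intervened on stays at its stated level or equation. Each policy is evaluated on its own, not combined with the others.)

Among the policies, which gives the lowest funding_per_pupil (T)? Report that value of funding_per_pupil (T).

Policy A (M − 49):
  D = 12
  M = 89 − 49 = 40
  P = 6 − 4·12 = -42
  G = 131 + 4·40 + 5·(-42) = 81
  T = 184 − 12 − 4·40 − 6·81 = -474
Policy B (P := 39):
  D = 12
  M = 89
  P = 39
  G = 131 + 4·89 + 5·39 = 682
  T = 184 − 12 − 4·89 − 6·682 = -4276
Comparing — Policy A: T=-474, Policy B: T=-4276. Lowest is -4276 (Policy B).

-4276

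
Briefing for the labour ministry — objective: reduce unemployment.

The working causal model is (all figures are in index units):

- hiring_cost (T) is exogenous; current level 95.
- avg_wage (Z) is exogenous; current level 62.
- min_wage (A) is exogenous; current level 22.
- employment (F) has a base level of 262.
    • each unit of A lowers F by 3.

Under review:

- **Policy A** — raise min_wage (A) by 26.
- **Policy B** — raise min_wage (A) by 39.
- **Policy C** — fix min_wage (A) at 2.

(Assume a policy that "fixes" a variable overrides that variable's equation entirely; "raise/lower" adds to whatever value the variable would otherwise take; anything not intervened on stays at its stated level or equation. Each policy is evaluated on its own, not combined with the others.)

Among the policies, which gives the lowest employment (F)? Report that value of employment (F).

Policy A (A + 26):
  A = 22 + 26 = 48
  F = 262 − 3·48 = 118
Policy B (A + 39):
  A = 22 + 39 = 61
  F = 262 − 3·61 = 79
Policy C (A := 2):
  A = 2
  F = 262 − 3·2 = 256
Comparing — Policy A: F=118, Policy B: F=79, Policy C: F=256. Lowest is 79 (Policy B).

79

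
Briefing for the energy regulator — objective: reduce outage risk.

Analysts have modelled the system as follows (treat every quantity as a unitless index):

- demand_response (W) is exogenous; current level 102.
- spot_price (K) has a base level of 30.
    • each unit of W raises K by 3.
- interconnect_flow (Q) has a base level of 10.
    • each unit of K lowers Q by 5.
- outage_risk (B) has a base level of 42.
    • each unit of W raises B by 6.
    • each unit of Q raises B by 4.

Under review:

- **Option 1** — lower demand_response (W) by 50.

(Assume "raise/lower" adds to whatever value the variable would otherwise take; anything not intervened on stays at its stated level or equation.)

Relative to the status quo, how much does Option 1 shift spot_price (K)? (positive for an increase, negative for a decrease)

-150

Baseline:
  W = 102
  K = 30 + 3·102 = 336
Option 1 (W − 50):
  W = 102 − 50 = 52
  K = 30 + 3·52 = 186
Change in K: 186 − 336 = -150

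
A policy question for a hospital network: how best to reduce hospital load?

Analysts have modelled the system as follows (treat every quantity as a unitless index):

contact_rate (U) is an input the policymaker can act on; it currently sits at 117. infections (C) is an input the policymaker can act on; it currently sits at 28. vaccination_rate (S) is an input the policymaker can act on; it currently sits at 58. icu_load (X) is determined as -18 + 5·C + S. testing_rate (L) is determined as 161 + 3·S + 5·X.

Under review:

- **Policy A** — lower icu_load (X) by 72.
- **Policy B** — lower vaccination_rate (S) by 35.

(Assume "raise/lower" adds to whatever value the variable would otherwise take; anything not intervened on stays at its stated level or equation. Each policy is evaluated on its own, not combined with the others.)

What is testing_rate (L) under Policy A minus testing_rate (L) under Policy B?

Policy A (X − 72):
  C = 28
  S = 58
  X = -18 + 5·28 + 58 (−72 from intervention) = 108
  L = 161 + 3·58 + 5·108 = 875
Policy B (S − 35):
  C = 28
  S = 58 − 35 = 23
  X = -18 + 5·28 + 23 = 145
  L = 161 + 3·23 + 5·145 = 955
L: 875 − 955 = -80

-80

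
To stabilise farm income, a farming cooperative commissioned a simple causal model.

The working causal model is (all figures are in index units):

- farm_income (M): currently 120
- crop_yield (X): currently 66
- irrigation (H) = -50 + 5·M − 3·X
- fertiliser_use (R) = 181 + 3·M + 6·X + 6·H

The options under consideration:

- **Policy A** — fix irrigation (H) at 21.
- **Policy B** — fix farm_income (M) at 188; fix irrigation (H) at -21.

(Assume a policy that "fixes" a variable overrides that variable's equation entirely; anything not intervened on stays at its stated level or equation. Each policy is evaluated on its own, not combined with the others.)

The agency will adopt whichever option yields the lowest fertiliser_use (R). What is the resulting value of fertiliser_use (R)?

1015

Policy A (H := 21):
  M = 120
  X = 66
  H = 21
  R = 181 + 3·120 + 6·66 + 6·21 = 1063
Policy B (M := 188, H := -21):
  M = 188
  X = 66
  H = -21
  R = 181 + 3·188 + 6·66 + 6·(-21) = 1015
Comparing — Policy A: R=1063, Policy B: R=1015. Lowest is 1015 (Policy B).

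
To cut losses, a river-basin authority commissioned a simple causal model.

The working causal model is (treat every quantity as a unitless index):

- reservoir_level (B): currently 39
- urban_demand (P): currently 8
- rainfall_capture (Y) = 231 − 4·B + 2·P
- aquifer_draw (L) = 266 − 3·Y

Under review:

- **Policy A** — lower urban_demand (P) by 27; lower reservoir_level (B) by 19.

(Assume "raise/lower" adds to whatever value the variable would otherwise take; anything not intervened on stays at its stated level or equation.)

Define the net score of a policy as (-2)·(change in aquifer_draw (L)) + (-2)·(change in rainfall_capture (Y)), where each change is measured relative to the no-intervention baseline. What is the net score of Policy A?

88

Baseline:
  B = 39
  P = 8
  Y = 231 − 4·39 + 2·8 = 91
  L = 266 − 3·91 = -7
Policy A (P − 27, B − 19):
  B = 39 − 19 = 20
  P = 8 − 27 = -19
  Y = 231 − 4·20 + 2·(-19) = 113
  L = 266 − 3·113 = -73
ΔL = -73 − (-7) = -66; ΔY = 113 − 91 = 22
Score = (-2)·(-66) + (-2)·22 = 88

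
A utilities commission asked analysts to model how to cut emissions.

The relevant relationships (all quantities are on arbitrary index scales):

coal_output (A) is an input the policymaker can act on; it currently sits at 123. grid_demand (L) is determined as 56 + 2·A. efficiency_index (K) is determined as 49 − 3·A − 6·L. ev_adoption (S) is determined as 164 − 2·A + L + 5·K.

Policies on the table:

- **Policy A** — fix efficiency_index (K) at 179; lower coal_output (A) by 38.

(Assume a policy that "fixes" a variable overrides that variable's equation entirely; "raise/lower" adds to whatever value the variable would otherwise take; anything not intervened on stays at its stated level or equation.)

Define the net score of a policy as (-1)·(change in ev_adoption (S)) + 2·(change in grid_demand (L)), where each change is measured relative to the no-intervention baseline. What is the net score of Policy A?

-11707

Baseline:
  A = 123
  L = 56 + 2·123 = 302
  K = 49 − 3·123 − 6·302 = -2132
  S = 164 − 2·123 + 302 + 5·(-2132) = -10440
Policy A (K := 179, A − 38):
  A = 123 − 38 = 85
  L = 56 + 2·85 = 226
  K = 179
  S = 164 − 2·85 + 226 + 5·179 = 1115
ΔS = 1115 − (-10440) = 11555; ΔL = 226 − 302 = -76
Score = (-1)·11555 + 2·(-76) = -11707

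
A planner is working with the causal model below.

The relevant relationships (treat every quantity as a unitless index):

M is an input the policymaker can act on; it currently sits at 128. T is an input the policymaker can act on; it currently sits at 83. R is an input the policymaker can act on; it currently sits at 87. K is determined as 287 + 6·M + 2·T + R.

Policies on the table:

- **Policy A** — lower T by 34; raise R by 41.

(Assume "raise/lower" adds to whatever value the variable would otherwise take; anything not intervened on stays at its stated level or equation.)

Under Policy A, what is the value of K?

1281

Policy A (T − 34, R + 41):
  M = 128
  T = 83 − 34 = 49
  R = 87 + 41 = 128
  K = 287 + 6·128 + 2·49 + 128 = 1281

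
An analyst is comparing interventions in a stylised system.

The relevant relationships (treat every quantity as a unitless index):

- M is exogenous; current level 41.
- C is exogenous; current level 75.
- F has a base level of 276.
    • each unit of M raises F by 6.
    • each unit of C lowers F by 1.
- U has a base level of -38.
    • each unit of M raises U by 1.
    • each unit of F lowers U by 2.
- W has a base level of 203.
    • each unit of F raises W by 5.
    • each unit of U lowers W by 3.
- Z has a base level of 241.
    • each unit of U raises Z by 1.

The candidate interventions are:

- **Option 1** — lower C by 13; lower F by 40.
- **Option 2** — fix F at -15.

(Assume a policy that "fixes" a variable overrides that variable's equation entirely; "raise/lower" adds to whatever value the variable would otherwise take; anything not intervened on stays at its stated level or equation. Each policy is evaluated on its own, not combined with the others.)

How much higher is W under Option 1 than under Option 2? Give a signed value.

Option 1 (C − 13, F − 40):
  M = 41
  C = 75 − 13 = 62
  F = 276 + 6·41 − 62 (−40 from intervention) = 420
  U = -38 + 41 − 2·420 = -837
  W = 203 + 5·420 − 3·(-837) = 4814
Option 2 (F := -15):
  M = 41
  C = 75
  F = -15
  U = -38 + 41 − 2·(-15) = 33
  W = 203 + 5·(-15) − 3·33 = 29
W: 4814 − 29 = 4785

4785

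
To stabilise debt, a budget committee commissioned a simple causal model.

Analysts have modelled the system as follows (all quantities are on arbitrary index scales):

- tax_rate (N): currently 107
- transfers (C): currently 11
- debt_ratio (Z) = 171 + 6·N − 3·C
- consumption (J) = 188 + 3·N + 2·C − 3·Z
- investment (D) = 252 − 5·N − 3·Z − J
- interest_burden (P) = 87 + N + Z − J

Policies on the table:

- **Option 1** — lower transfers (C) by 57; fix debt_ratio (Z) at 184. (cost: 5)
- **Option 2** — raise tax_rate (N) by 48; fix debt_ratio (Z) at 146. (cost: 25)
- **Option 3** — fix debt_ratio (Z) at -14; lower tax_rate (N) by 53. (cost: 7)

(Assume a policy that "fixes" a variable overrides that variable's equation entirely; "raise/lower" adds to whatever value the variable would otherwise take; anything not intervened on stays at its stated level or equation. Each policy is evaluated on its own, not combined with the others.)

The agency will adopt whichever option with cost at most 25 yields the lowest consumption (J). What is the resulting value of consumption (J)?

-135

Option 1 (C − 57, Z := 184):
  N = 107
  C = 11 − 57 = -46
  Z = 184
  J = 188 + 3·107 + 2·(-46) − 3·184 = -135
Option 2 (N + 48, Z := 146):
  N = 107 + 48 = 155
  C = 11
  Z = 146
  J = 188 + 3·155 + 2·11 − 3·146 = 237
Option 3 (Z := -14, N − 53):
  N = 107 − 53 = 54
  C = 11
  Z = -14
  J = 188 + 3·54 + 2·11 − 3·(-14) = 414
Comparing — Option 1: J=-135, Option 2: J=237, Option 3: J=414. Lowest is -135 (Option 1).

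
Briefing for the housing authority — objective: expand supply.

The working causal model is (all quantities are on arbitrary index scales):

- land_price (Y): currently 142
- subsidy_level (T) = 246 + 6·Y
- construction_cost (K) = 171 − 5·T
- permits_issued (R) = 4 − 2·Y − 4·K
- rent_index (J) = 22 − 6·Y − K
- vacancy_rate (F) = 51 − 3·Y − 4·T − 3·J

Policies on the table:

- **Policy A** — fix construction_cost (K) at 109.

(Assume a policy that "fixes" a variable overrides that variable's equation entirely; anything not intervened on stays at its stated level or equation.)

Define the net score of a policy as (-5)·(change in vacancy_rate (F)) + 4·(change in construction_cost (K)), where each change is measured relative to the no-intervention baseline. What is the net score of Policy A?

-59708

Baseline:
  Y = 142
  T = 246 + 6·142 = 1098
  K = 171 − 5·1098 = -5319
  J = 22 − 6·142 − (-5319) = 4489
  F = 51 − 3·142 − 4·1098 − 3·4489 = -18234
Policy A (K := 109):
  Y = 142
  T = 246 + 6·142 = 1098
  K = 109
  J = 22 − 6·142 − 109 = -939
  F = 51 − 3·142 − 4·1098 − 3·(-939) = -1950
ΔF = -1950 − (-18234) = 16284; ΔK = 109 − (-5319) = 5428
Score = (-5)·16284 + 4·5428 = -59708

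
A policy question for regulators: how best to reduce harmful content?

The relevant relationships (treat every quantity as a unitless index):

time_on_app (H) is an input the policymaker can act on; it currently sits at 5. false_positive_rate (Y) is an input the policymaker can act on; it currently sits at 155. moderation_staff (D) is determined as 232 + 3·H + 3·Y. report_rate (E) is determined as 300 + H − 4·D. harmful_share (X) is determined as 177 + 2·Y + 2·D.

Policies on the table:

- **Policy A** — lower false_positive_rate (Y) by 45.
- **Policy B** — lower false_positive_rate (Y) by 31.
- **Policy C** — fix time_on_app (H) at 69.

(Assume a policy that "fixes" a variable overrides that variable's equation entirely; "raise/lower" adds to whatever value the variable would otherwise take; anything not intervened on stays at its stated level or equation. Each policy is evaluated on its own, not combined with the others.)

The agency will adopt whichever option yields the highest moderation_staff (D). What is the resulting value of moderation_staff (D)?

Policy A (Y − 45):
  H = 5
  Y = 155 − 45 = 110
  D = 232 + 3·5 + 3·110 = 577
Policy B (Y − 31):
  H = 5
  Y = 155 − 31 = 124
  D = 232 + 3·5 + 3·124 = 619
Policy C (H := 69):
  H = 69
  Y = 155
  D = 232 + 3·69 + 3·155 = 904
Comparing — Policy A: D=577, Policy B: D=619, Policy C: D=904. Highest is 904 (Policy C).

904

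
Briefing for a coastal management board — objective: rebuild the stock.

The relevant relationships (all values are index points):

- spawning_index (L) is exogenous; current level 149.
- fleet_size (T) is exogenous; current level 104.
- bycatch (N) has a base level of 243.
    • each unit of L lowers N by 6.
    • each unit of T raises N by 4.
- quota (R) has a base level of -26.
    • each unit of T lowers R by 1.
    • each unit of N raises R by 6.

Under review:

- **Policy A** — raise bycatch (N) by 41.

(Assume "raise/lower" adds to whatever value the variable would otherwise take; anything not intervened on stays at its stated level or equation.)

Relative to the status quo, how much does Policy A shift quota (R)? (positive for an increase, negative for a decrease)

246

Baseline:
  L = 149
  T = 104
  N = 243 − 6·149 + 4·104 = -235
  R = -26 − 104 + 6·(-235) = -1540
Policy A (N + 41):
  L = 149
  T = 104
  N = 243 − 6·149 + 4·104 (+41 from intervention) = -194
  R = -26 − 104 + 6·(-194) = -1294
Change in R: -1294 − (-1540) = 246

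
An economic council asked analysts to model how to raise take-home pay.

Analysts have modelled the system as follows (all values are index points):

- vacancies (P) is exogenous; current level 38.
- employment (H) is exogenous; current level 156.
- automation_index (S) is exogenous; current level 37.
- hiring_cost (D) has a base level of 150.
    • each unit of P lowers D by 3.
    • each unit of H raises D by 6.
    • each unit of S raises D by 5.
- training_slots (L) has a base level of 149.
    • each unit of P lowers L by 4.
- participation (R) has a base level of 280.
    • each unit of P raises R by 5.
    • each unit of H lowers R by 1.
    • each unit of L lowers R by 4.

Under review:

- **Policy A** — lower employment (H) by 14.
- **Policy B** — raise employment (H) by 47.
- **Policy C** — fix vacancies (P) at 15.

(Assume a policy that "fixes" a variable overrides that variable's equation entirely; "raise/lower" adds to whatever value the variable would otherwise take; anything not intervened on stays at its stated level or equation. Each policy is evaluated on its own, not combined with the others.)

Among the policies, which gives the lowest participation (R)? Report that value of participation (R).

Policy A (H − 14):
  P = 38
  H = 156 − 14 = 142
  L = 149 − 4·38 = -3
  R = 280 + 5·38 − 142 − 4·(-3) = 340
Policy B (H + 47):
  P = 38
  H = 156 + 47 = 203
  L = 149 − 4·38 = -3
  R = 280 + 5·38 − 203 − 4·(-3) = 279
Policy C (P := 15):
  P = 15
  H = 156
  L = 149 − 4·15 = 89
  R = 280 + 5·15 − 156 − 4·89 = -157
Comparing — Policy A: R=340, Policy B: R=279, Policy C: R=-157. Lowest is -157 (Policy C).

-157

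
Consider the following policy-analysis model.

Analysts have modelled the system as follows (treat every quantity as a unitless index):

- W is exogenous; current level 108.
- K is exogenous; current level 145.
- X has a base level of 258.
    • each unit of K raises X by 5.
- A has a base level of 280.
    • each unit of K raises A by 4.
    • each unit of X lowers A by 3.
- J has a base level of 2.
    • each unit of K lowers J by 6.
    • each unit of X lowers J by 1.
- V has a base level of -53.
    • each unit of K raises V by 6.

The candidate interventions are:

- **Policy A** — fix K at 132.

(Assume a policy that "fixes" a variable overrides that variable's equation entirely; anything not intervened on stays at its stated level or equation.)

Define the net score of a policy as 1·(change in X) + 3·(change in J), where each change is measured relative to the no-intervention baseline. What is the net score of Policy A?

364

Baseline:
  K = 145
  X = 258 + 5·145 = 983
  J = 2 − 6·145 − 983 = -1851
Policy A (K := 132):
  K = 132
  X = 258 + 5·132 = 918
  J = 2 − 6·132 − 918 = -1708
ΔX = 918 − 983 = -65; ΔJ = -1708 − (-1851) = 143
Score = 1·(-65) + 3·143 = 364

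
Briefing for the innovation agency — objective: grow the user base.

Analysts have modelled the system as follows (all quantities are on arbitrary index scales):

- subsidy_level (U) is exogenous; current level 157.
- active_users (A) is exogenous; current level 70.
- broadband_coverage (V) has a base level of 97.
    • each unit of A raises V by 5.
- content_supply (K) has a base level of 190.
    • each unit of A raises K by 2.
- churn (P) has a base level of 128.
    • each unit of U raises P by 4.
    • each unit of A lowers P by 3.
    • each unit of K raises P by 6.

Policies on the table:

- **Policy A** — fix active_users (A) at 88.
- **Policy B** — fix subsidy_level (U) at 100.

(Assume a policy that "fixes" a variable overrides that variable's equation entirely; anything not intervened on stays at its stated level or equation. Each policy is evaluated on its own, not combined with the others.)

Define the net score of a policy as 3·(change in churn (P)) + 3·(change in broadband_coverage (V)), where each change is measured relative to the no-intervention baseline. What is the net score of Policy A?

756

Baseline:
  U = 157
  A = 70
  V = 97 + 5·70 = 447
  K = 190 + 2·70 = 330
  P = 128 + 4·157 − 3·70 + 6·330 = 2526
Policy A (A := 88):
  U = 157
  A = 88
  V = 97 + 5·88 = 537
  K = 190 + 2·88 = 366
  P = 128 + 4·157 − 3·88 + 6·366 = 2688
ΔP = 2688 − 2526 = 162; ΔV = 537 − 447 = 90
Score = 3·162 + 3·90 = 756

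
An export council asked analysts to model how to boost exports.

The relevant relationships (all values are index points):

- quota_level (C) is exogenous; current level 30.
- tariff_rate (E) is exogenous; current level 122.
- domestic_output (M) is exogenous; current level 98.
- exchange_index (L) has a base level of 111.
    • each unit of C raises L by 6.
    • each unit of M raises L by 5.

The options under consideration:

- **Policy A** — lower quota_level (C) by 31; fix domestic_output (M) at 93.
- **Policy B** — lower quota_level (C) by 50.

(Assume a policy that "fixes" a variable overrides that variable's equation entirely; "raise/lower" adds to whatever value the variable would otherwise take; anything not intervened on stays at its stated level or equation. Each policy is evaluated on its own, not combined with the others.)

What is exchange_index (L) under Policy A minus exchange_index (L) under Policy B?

Policy A (C − 31, M := 93):
  C = 30 − 31 = -1
  M = 93
  L = 111 + 6·(-1) + 5·93 = 570
Policy B (C − 50):
  C = 30 − 50 = -20
  M = 98
  L = 111 + 6·(-20) + 5·98 = 481
L: 570 − 481 = 89

89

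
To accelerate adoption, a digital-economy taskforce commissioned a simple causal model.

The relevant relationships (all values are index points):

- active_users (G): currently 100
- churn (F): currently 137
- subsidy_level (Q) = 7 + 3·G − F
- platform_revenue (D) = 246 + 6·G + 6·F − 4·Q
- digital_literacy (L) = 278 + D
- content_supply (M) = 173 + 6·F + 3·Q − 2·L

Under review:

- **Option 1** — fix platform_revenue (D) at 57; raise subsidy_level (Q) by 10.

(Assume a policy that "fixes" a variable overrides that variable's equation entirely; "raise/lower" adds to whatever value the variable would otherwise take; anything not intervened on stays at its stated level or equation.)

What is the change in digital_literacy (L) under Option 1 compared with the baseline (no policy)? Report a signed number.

Baseline:
  G = 100
  F = 137
  Q = 7 + 3·100 − 137 = 170
  D = 246 + 6·100 + 6·137 − 4·170 = 988
  L = 278 + 988 = 1266
Option 1 (D := 57, Q + 10):
  G = 100
  F = 137
  Q = 7 + 3·100 − 137 (+10 from intervention) = 180
  D = 57
  L = 278 + 57 = 335
Change in L: 335 − 1266 = -931

-931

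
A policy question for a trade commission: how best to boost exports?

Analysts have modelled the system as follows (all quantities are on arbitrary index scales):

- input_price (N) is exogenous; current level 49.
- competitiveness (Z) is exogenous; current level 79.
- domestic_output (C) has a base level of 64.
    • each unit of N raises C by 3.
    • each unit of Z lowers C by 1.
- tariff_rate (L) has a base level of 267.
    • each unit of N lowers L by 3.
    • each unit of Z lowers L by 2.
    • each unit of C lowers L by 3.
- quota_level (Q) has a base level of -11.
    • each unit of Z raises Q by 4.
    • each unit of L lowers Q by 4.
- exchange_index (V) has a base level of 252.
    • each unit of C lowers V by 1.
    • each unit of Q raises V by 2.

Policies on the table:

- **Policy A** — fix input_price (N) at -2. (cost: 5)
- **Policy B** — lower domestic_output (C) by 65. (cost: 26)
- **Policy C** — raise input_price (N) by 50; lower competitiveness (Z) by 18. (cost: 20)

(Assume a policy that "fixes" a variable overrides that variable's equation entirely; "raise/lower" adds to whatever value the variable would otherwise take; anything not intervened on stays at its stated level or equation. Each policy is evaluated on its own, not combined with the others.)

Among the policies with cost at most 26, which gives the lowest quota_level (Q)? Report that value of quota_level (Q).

-407

Policy A (N := -2):
  N = -2
  Z = 79
  C = 64 + 3·(-2) − 79 = -21
  L = 267 − 3·(-2) − 2·79 − 3·(-21) = 178
  Q = -11 + 4·79 − 4·178 = -407
Policy B (C − 65):
  N = 49
  Z = 79
  C = 64 + 3·49 − 79 (−65 from intervention) = 67
  L = 267 − 3·49 − 2·79 − 3·67 = -239
  Q = -11 + 4·79 − 4·(-239) = 1261
Policy C (N + 50, Z − 18):
  N = 49 + 50 = 99
  Z = 79 − 18 = 61
  C = 64 + 3·99 − 61 = 300
  L = 267 − 3·99 − 2·61 − 3·300 = -1052
  Q = -11 + 4·61 − 4·(-1052) = 4441
Comparing — Policy A: Q=-407, Policy B: Q=1261, Policy C: Q=4441. Lowest is -407 (Policy A).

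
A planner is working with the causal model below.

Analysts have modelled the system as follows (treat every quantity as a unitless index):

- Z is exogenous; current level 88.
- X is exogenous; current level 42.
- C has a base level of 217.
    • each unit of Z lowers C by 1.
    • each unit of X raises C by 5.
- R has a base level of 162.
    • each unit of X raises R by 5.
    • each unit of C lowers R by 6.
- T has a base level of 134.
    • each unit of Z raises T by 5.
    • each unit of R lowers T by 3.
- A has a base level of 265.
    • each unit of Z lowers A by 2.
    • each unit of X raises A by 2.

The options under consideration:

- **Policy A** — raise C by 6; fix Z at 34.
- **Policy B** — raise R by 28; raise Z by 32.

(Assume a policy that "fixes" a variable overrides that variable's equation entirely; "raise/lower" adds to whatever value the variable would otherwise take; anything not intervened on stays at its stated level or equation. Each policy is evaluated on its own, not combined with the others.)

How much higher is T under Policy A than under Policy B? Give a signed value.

Policy A (C + 6, Z := 34):
  Z = 34
  X = 42
  C = 217 − 34 + 5·42 (+6 from intervention) = 399
  R = 162 + 5·42 − 6·399 = -2022
  T = 134 + 5·34 − 3·(-2022) = 6370
Policy B (R + 28, Z + 32):
  Z = 88 + 32 = 120
  X = 42
  C = 217 − 120 + 5·42 = 307
  R = 162 + 5·42 − 6·307 (+28 from intervention) = -1442
  T = 134 + 5·120 − 3·(-1442) = 5060
T: 6370 − 5060 = 1310

1310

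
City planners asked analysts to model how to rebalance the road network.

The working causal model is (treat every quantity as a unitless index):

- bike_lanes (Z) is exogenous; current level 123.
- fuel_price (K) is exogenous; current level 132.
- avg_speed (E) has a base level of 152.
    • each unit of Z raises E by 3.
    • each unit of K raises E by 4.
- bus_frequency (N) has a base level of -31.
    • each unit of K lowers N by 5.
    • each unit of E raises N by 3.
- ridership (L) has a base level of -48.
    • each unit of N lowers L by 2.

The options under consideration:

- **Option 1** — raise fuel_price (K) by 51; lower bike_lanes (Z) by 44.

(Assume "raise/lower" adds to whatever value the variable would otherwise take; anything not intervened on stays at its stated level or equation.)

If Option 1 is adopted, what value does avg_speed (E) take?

Option 1 (K + 51, Z − 44):
  Z = 123 − 44 = 79
  K = 132 + 51 = 183
  E = 152 + 3·79 + 4·183 = 1121

1121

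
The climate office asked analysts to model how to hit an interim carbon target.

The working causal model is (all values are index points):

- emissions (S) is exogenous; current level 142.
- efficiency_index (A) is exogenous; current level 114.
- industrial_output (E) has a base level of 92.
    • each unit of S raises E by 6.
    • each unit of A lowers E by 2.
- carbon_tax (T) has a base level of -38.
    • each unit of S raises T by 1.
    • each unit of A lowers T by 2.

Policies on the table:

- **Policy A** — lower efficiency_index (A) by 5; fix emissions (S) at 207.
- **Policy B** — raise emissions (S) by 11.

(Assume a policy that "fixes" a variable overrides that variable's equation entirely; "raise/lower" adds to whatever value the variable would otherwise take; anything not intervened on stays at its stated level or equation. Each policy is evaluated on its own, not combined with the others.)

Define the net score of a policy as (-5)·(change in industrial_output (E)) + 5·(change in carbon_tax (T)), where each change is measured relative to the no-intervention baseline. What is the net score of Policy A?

Baseline:
  S = 142
  A = 114
  E = 92 + 6·142 − 2·114 = 716
  T = -38 + 142 − 2·114 = -124
Policy A (A − 5, S := 207):
  S = 207
  A = 114 − 5 = 109
  E = 92 + 6·207 − 2·109 = 1116
  T = -38 + 207 − 2·109 = -49
ΔE = 1116 − 716 = 400; ΔT = -49 − (-124) = 75
Score = (-5)·400 + 5·75 = -1625

-1625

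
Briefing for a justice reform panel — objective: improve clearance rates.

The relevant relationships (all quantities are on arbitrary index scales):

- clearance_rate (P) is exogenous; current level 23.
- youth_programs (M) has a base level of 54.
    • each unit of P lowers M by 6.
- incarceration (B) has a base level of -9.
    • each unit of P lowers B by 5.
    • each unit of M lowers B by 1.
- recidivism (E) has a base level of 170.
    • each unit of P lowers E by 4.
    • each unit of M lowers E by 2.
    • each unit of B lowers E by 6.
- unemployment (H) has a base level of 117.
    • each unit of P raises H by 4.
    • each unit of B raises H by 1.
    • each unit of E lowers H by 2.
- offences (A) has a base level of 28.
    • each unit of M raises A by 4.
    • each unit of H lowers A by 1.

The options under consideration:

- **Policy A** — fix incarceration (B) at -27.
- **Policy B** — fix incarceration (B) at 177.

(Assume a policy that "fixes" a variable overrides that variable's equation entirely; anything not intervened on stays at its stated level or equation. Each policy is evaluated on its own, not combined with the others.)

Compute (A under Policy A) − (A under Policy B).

2652

Policy A (B := -27):
  P = 23
  M = 54 − 6·23 = -84
  B = -27
  E = 170 − 4·23 − 2·(-84) − 6·(-27) = 408
  H = 117 + 4·23 + (-27) − 2·408 = -634
  A = 28 + 4·(-84) − (-634) = 326
Policy B (B := 177):
  P = 23
  M = 54 − 6·23 = -84
  B = 177
  E = 170 − 4·23 − 2·(-84) − 6·177 = -816
  H = 117 + 4·23 + 177 − 2·(-816) = 2018
  A = 28 + 4·(-84) − 2018 = -2326
A: 326 − (-2326) = 2652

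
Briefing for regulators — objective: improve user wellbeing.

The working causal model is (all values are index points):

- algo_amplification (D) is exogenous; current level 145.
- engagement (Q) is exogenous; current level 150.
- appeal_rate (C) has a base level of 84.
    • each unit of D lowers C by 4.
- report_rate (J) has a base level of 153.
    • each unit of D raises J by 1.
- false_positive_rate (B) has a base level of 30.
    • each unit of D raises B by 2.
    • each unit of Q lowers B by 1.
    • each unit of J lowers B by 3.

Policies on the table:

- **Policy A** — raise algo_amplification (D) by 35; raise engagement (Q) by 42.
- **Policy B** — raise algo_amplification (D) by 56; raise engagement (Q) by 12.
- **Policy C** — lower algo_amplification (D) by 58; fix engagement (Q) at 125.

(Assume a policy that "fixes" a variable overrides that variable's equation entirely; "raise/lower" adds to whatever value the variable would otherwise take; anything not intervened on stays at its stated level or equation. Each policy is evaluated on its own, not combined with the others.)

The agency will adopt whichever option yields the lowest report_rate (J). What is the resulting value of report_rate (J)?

240

Policy A (D + 35, Q + 42):
  D = 145 + 35 = 180
  J = 153 + 180 = 333
Policy B (D + 56, Q + 12):
  D = 145 + 56 = 201
  J = 153 + 201 = 354
Policy C (D − 58, Q := 125):
  D = 145 − 58 = 87
  J = 153 + 87 = 240
Comparing — Policy A: J=333, Policy B: J=354, Policy C: J=240. Lowest is 240 (Policy C).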